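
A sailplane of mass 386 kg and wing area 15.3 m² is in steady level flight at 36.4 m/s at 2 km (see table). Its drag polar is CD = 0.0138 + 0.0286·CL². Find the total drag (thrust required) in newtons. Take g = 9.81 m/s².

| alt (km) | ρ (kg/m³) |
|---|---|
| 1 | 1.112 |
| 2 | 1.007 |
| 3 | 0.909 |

At 2 km, from the table: ρ = 1.007 kg/m³.
Level flight ⇒ L = W = m·g = 386 × 9.81 = 3786.7 N.
Dynamic pressure q = 0.5 × 1.007 × 36.4² = 667.1 Pa.
Required CL = L/(qS) = 3786.7/(667.1·15.3) = 0.371.
CD = 0.0138 + 0.0286 × 0.371² = 0.01774.
D = q·S·CD = 667.1 × 15.3 × 0.01774 = 181 N

D = 181 N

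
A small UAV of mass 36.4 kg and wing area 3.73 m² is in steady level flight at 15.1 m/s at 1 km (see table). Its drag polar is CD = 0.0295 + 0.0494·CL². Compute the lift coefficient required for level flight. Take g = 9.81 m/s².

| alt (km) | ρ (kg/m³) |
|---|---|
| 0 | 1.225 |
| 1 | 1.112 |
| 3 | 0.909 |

CL = 0.755

At 1 km, from the table: ρ = 1.112 kg/m³.
Level flight ⇒ L = W = m·g = 36.4 × 9.81 = 357.08 N.
Dynamic pressure q = 0.5 × 1.112 × 15.1² = 126.8 Pa.
CL = 2W/(ρv²S) = 2×357.08/(1.112×15.1²×3.73) = 0.7551.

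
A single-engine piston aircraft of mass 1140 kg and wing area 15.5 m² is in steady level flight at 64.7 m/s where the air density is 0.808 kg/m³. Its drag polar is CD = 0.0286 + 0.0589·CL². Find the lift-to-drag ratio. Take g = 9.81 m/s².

L/D = 10.9

In steady level flight, lift balances weight: W = mg = 1140 × 9.81 = 11183 N.
q = ½ρv² = ½ × 0.808 × 64.7² = 1691 Pa.
Required CL = L/(qS) = 11183/(1691·15.5) = 0.4266.
CD = 0.0286 + 0.0589 × 0.4266² = 0.03932.
L/D = CL/CD = 0.4266 / 0.03932 = 10.9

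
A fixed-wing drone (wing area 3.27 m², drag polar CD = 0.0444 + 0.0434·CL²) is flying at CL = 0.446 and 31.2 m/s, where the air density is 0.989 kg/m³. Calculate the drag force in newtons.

D = 83.5 N

CD = 0.0444 + 0.0434 × 0.446² = 0.05303
D = ½ρv²S·CD = ½ × 0.989 × 31.2² × 3.27 × 0.05303 = 83.5 N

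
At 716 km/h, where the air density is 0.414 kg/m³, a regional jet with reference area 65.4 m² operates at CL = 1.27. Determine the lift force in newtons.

Convert speed: v = 716 km/h ÷ 3.6 = 198.9 m/s.
Dynamic pressure q = ½ρv² = ½ × 0.414 × 198.9² = 8188 Pa.
L = q·S·CL = 8188 × 65.4 × 1.27 = 6.8×10^5 N ≈ 680 kN

L = 6.8×10^5 N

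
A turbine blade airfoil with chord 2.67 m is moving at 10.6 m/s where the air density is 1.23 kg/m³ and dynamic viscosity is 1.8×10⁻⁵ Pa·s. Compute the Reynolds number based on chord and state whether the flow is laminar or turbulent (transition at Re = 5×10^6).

Re = ρ·v·c/μ = 1.23 × 10.6 × 2.67 / (1.8×10⁻⁵) = 1.93×10^6
Since 1.93×10^6 < 5×10^6, the flow is laminar.

Re = 1.93×10^6 (laminar)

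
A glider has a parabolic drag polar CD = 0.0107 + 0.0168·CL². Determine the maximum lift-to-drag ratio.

(L/D)max = 37.3

For CD = CD0 + K·CL², (L/D)max occurs at CL* = √(CD0/K) and equals 1/(2√(K·CD0)).
(L/D)max = 1/(2√(0.0168 × 0.0107)) = 1/(2 × 0.01341) = 37.3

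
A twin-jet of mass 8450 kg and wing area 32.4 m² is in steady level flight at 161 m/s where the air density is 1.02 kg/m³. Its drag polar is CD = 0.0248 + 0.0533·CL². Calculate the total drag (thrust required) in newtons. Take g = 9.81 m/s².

Weight W = mg = 8450 × 9.81 = 82894 N; in level flight L = W.
Dynamic pressure q = 0.5 × 1.02 × 161² = 13220 Pa.
CL = W/(q·S) = 82894 / (13220 × 32.4) = 0.1935.
CD = 0.0248 + 0.0533 × 0.1935² = 0.0268.
D = q·S·CD = 13220 × 32.4 × 0.0268 = 11480 N

D = 11500 N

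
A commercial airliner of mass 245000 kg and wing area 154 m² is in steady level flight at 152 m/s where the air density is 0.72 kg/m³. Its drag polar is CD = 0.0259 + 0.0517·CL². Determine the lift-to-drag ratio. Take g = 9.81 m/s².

In steady level flight, lift balances weight: W = mg = 245000 × 9.81 = 2.4034×10^6 N.
q = ½ρv² = ½ × 0.72 × 152² = 8317 Pa.
CL = 2W/(ρv²S) = 2×2.4034×10^6/(0.72×152²×154) = 1.876.
CD = 0.0259 + 0.0517 × 1.876² = 0.2079.
L/D = CL/CD = 1.876 / 0.2079 = 9.02

L/D = 9.02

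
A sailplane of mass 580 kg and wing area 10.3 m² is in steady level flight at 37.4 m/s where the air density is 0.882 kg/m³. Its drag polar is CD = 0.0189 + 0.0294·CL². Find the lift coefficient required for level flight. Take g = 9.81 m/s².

Weight W = mg = 580 × 9.81 = 5689.8 N; in level flight L = W.
q = ½ρv² = ½ × 0.882 × 37.4² = 616.9 Pa.
CL = W/(q·S) = 5689.8 / (616.9 × 10.3) = 0.8955.

CL = 0.896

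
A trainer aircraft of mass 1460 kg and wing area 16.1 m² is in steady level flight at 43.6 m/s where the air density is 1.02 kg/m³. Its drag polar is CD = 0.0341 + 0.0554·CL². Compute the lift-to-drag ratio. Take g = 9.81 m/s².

L/D = 11.4

Weight W = mg = 1460 × 9.81 = 14323 N; in level flight L = W.
q = ½ρv² = ½ × 1.02 × 43.6² = 969.5 Pa.
CL = W/(q·S) = 14323 / (969.5 × 16.1) = 0.9176.
CD = 0.0341 + 0.0554 × 0.9176² = 0.08075.
L/D = CL/CD = 0.9176 / 0.08075 = 11.4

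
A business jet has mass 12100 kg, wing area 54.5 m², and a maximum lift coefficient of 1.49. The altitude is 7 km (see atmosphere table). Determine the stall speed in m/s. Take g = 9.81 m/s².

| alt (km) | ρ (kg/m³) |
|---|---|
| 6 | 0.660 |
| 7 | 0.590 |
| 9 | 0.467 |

V_stall = 70.4 m/s

At 7 km, from the table: ρ = 0.590 kg/m³.
Stall occurs when L = W at CL,max. W = mg = 12100 × 9.81 = 1.187×10^5 N.
From L = ½ρV²S·CL,max = W: V_stall = √(2W/(ρSCL,max)) = √(2·1.187×10^5/(0.59·54.5·1.49))
V_stall = √4955 = 70.4 m/s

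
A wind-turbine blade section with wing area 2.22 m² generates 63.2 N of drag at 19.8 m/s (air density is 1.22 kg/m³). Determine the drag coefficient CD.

CD = 0.119

From D = ½ρv²S·CD, rearranging gives CD = 2D/(ρv²S).
CD = 2 × 63.2 / (1.22 × 19.8² × 2.22) = 0.119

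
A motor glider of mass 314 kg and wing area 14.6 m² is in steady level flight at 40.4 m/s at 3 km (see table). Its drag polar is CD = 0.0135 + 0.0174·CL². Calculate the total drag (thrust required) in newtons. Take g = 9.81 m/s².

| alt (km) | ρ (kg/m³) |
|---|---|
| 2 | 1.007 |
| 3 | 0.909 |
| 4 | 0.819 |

D = 161 N

At 3 km, from the table: ρ = 0.909 kg/m³.
Weight W = mg = 314 × 9.81 = 3080.3 N; in level flight L = W.
Dynamic pressure q = 0.5 × 0.909 × 40.4² = 741.8 Pa.
CL = W/(q·S) = 3080.3 / (741.8 × 14.6) = 0.2844.
CD = 0.0135 + 0.0174 × 0.2844² = 0.01491.
D = q·S·CD = 741.8 × 14.6 × 0.01491 = 161.5 N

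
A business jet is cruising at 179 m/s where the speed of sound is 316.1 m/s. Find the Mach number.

M = v/a = 179 / 316.1 = 0.566

M = 0.566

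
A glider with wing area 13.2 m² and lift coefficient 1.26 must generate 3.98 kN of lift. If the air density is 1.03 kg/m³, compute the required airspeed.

v = 21.6 m/s

L = ½ρv²S·CL ⇒ v = √(2L/(ρ·S·CL))
v = √(2 × 3980 / (1.03 × 13.2 × 1.26)) = √464.7 = 21.6 m/s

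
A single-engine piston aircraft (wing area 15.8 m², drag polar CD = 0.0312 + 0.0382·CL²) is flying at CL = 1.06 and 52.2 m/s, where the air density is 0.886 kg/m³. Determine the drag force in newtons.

CD = 0.0312 + 0.0382 × 1.06² = 0.07412
D = ½ρv²S·CD = ½ × 0.886 × 52.2² × 15.8 × 0.07412 = 1410 N

D = 1410 N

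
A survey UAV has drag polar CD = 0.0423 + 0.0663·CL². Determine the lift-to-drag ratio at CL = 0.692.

L/D = 9.35

CD = 0.0423 + 0.0663 × 0.692² = 0.07405
L/D = CL/CD = 0.692 / 0.07405 = 9.35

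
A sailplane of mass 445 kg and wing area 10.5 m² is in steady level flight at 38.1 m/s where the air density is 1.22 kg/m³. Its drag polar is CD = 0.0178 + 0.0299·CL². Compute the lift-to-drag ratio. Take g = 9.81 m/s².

Level flight ⇒ L = W = m·g = 445 × 9.81 = 4365.4 N.
q = ½ρv² = ½ × 1.22 × 38.1² = 885.5 Pa.
Required CL = L/(qS) = 4365.4/(885.5·10.5) = 0.4695.
CD = 0.0178 + 0.0299 × 0.4695² = 0.02439.
L/D = CL/CD = 0.4695 / 0.02439 = 19.2

L/D = 19.2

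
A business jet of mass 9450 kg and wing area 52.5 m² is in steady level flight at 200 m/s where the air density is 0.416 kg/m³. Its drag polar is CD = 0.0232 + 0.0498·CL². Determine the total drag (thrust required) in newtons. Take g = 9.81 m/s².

D = 11100 N

Level flight ⇒ L = W = m·g = 9450 × 9.81 = 92704 N.
q = ½ρv² = ½ × 0.416 × 200² = 8320 Pa.
Required CL = L/(qS) = 92704/(8320·52.5) = 0.2122.
CD = 0.0232 + 0.0498 × 0.2122² = 0.02544.
D = q·S·CD = 8320 × 52.5 × 0.02544 = 11110 N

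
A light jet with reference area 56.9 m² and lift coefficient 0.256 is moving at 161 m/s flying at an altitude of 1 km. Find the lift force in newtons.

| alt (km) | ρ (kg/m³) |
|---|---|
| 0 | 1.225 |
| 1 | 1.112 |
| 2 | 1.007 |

At 1 km, from the table: ρ = 1.112 kg/m³.
L = ½ρv²S·CL = ½ × 1.112 × 161² × 56.9 × 0.256 = 2.1×10^5 N ≈ 210 kN

L = 2.1×10^5 N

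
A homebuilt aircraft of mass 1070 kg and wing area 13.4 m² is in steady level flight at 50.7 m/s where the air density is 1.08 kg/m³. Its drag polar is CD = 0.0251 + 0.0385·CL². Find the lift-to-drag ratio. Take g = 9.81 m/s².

L/D = 15.1

Weight W = mg = 1070 × 9.81 = 10497 N; in level flight L = W.
Dynamic pressure q = 0.5 × 1.08 × 50.7² = 1388 Pa.
CL = W/(q·S) = 10497 / (1388 × 13.4) = 0.5643.
CD = 0.0251 + 0.0385 × 0.5643² = 0.03736.
L/D = CL/CD = 0.5643 / 0.03736 = 15.1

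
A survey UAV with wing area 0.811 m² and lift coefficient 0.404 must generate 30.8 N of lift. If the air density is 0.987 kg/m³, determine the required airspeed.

v = 13.8 m/s

L = ½ρv²S·CL ⇒ v = √(2L/(ρ·S·CL))
v = √(2 × 30.8 / (0.987 × 0.811 × 0.404)) = √190.5 = 13.8 m/s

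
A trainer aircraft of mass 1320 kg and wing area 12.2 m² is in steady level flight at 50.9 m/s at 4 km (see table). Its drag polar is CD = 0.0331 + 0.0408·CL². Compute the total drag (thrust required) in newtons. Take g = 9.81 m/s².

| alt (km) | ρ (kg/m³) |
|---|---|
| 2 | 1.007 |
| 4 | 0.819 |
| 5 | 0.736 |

D = 957 N

At 4 km, from the table: ρ = 0.819 kg/m³.
In steady level flight, lift balances weight: W = mg = 1320 × 9.81 = 12949 N.
q = ½ρv² = ½ × 0.819 × 50.9² = 1061 Pa.
CL = 2W/(ρv²S) = 2×12949/(0.819×50.9²×12.2) = 1.
CD = 0.0331 + 0.0408 × 1² = 0.07394.
D = q·S·CD = 1061 × 12.2 × 0.07394 = 957 N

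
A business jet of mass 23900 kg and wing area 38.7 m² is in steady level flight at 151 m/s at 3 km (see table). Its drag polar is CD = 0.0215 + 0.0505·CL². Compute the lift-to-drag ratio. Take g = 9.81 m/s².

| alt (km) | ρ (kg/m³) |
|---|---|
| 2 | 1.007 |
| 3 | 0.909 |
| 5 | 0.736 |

L/D = 15.1

At 3 km, from the table: ρ = 0.909 kg/m³.
Weight W = mg = 23900 × 9.81 = 2.3446×10^5 N; in level flight L = W.
Dynamic pressure q = 0.5 × 0.909 × 151² = 10360 Pa.
Required CL = L/(qS) = 2.3446×10^5/(10360·38.7) = 0.5846.
CD = 0.0215 + 0.0505 × 0.5846² = 0.03876.
L/D = CL/CD = 0.5846 / 0.03876 = 15.1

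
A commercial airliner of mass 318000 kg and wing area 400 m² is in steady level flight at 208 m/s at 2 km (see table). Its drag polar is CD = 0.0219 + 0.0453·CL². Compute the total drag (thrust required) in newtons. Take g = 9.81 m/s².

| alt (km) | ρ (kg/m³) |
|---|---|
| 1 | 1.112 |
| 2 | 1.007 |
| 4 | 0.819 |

At 2 km, from the table: ρ = 1.007 kg/m³.
Level flight ⇒ L = W = m·g = 318000 × 9.81 = 3.1196×10^6 N.
q = ½ρv² = ½ × 1.007 × 208² = 21780 Pa.
CL = 2W/(ρv²S) = 2×3.1196×10^6/(1.007×208²×400) = 0.358.
CD = 0.0219 + 0.0453 × 0.358² = 0.02771.
D = q·S·CD = 21780 × 400 × 0.02771 = 2.414×10^5 N

D = 2.41×10^5 N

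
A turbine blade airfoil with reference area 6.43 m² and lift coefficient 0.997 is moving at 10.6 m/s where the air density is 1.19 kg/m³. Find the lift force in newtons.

L = 429 N

Dynamic pressure q = ½ρv² = ½ × 1.19 × 10.6² = 66.85 Pa.
L = q·S·CL = 66.85 × 6.43 × 0.997 = 429 N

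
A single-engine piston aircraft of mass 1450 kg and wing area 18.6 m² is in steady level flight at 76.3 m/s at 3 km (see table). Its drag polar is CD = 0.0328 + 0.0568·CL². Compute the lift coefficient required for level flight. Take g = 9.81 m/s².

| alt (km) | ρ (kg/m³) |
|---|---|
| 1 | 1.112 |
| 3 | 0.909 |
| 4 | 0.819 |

CL = 0.289

At 3 km, from the table: ρ = 0.909 kg/m³.
Weight W = mg = 1450 × 9.81 = 14224 N; in level flight L = W.
q = ½ρv² = ½ × 0.909 × 76.3² = 2646 Pa.
Required CL = L/(qS) = 14224/(2646·18.6) = 0.289.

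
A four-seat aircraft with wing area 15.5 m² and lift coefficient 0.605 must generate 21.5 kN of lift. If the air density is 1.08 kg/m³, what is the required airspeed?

v = 65.2 m/s

L = ½ρv²S·CL ⇒ v = √(2L/(ρ·S·CL))
v = √(2 × 21500 / (1.08 × 15.5 × 0.605)) = √4246 = 65.2 m/s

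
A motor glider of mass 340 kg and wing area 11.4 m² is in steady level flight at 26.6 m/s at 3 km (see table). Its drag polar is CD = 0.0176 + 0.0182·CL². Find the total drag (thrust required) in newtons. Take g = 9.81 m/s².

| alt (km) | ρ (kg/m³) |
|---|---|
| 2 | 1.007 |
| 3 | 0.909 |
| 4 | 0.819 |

At 3 km, from the table: ρ = 0.909 kg/m³.
Level flight ⇒ L = W = m·g = 340 × 9.81 = 3335.4 N.
q = ½ρv² = ½ × 0.909 × 26.6² = 321.6 Pa.
Required CL = L/(qS) = 3335.4/(321.6·11.4) = 0.9098.
CD = 0.0176 + 0.0182 × 0.9098² = 0.03266.
D = q·S·CD = 321.6 × 11.4 × 0.03266 = 119.8 N

D = 120 N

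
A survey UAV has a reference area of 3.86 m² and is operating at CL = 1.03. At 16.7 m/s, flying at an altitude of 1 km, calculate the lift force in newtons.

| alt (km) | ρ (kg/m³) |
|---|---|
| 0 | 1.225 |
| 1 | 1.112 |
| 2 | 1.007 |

At 1 km, from the table: ρ = 1.112 kg/m³.
Dynamic pressure q = ½ρv² = ½ × 1.112 × 16.7² = 155.1 Pa.
L = q·S·CL = 155.1 × 3.86 × 1.03 = 616 N

L = 616 N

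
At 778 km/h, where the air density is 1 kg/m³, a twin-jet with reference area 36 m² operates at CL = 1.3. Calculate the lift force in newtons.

L = 1.09×10^6 N

Convert speed: v = 778 km/h ÷ 3.6 = 216.1 m/s.
L = ½ρv²S·CL = ½ × 1 × 216.1² × 36 × 1.3 = 1.09×10^6 N ≈ 1090 kN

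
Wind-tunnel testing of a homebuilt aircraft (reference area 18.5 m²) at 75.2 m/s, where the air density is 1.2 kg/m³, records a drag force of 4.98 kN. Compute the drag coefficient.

From D = ½ρv²S·CD, rearranging gives CD = 2D/(ρv²S).
CD = 2 × 4980 / (1.2 × 75.2² × 18.5) = 0.0793

CD = 0.0793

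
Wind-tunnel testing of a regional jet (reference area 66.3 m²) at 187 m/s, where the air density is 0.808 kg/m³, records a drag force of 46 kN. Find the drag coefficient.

From D = ½ρv²S·CD, rearranging gives CD = 2D/(ρv²S).
CD = 2 × 46000 / (0.808 × 187² × 66.3) = 0.0491

CD = 0.0491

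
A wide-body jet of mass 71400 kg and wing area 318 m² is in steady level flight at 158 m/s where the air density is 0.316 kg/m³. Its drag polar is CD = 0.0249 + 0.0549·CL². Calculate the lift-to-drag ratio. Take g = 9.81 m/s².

L/D = 13.3

Level flight ⇒ L = W = m·g = 71400 × 9.81 = 7.0043×10^5 N.
q = ½ρv² = ½ × 0.316 × 158² = 3944 Pa.
CL = W/(q·S) = 7.0043×10^5 / (3944 × 318) = 0.5584.
CD = 0.0249 + 0.0549 × 0.5584² = 0.04202.
L/D = CL/CD = 0.5584 / 0.04202 = 13.3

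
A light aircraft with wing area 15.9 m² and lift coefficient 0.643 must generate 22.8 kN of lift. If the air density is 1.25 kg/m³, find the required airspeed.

L = ½ρv²S·CL ⇒ v = √(2L/(ρ·S·CL))
v = √(2 × 22800 / (1.25 × 15.9 × 0.643)) = √3568 = 59.7 m/s

v = 59.7 m/s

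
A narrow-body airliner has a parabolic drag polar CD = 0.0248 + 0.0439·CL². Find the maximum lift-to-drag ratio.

For CD = CD0 + K·CL², (L/D)max occurs at CL* = √(CD0/K) and equals 1/(2√(K·CD0)).
(L/D)max = 1/(2√(0.0439 × 0.0248)) = 1/(2 × 0.033) = 15.2

(L/D)max = 15.2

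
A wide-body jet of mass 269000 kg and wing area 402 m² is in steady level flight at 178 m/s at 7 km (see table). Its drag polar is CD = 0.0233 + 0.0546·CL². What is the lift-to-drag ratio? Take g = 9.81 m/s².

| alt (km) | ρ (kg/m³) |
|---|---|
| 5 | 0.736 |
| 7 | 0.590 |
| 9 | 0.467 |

L/D = 14

At 7 km, from the table: ρ = 0.590 kg/m³.
In steady level flight, lift balances weight: W = mg = 269000 × 9.81 = 2.6389×10^6 N.
Dynamic pressure q = 0.5 × 0.59 × 178² = 9347 Pa.
Required CL = L/(qS) = 2.6389×10^6/(9347·402) = 0.7023.
CD = 0.0233 + 0.0546 × 0.7023² = 0.05023.
L/D = CL/CD = 0.7023 / 0.05023 = 14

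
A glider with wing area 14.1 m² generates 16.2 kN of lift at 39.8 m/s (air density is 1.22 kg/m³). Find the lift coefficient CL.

From L = ½ρv²S·CL, rearranging gives CL = 2L/(ρv²S).
CL = 2 × 16200 / (1.22 × 39.8² × 14.1) = 1.19

CL = 1.19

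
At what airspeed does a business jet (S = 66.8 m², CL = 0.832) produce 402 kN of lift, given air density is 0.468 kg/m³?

L = ½ρv²S·CL ⇒ v = √(2L/(ρ·S·CL))
v = √(2 × 4.02×10^5 / (0.468 × 66.8 × 0.832)) = √30910 = 176 m/s

v = 176 m/s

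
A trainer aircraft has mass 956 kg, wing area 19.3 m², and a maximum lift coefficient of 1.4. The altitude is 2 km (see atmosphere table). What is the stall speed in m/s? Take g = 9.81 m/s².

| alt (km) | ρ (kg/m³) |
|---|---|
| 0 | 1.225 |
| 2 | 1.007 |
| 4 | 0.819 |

V_stall = 26.3 m/s

At 2 km, from the table: ρ = 1.007 kg/m³.
Stall occurs when L = W at CL,max. W = mg = 956 × 9.81 = 9378 N.
V_stall = √(2W/(ρ·S·CL,max)) = √(2 × 9378 / (1.007 × 19.3 × 1.4))
V_stall = √689.4 = 26.3 m/s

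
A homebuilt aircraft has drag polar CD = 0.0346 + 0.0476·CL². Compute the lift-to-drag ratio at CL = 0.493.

CD = 0.0346 + 0.0476 × 0.493² = 0.04617
L/D = CL/CD = 0.493 / 0.04617 = 10.7

L/D = 10.7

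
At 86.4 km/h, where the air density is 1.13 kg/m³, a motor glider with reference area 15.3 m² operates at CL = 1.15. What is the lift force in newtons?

L = 5730 N

Convert speed: v = 86.4 km/h ÷ 3.6 = 24 m/s.
L = ½ρv²S·CL = ½ × 1.13 × 24² × 15.3 × 1.15 = 5730 N ≈ 5.73 kN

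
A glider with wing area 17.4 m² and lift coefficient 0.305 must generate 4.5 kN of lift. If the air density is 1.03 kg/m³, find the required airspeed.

v = 40.6 m/s

L = ½ρv²S·CL ⇒ v = √(2L/(ρ·S·CL))
v = √(2 × 4500 / (1.03 × 17.4 × 0.305)) = √1646 = 40.6 m/s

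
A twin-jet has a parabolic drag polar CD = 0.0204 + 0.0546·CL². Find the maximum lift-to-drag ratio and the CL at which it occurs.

For CD = CD0 + K·CL², (L/D)max occurs at CL* = √(CD0/K) and equals 1/(2√(K·CD0)).
(L/D)max = 1/(2√(0.0546 × 0.0204)) = 1/(2 × 0.03337) = 15
CL* = √(0.0204/0.0546) = 0.611

(L/D)max = 15, at CL = 0.611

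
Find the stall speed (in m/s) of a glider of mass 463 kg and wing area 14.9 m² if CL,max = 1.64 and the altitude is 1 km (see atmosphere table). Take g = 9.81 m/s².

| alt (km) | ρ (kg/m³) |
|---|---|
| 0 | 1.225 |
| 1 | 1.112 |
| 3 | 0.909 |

At 1 km, from the table: ρ = 1.112 kg/m³.
Stall occurs when L = W at CL,max. W = mg = 463 × 9.81 = 4542 N.
From L = ½ρV²S·CL,max = W: V_stall = √(2W/(ρSCL,max)) = √(2·4542/(1.112·14.9·1.64))
V_stall = √334.3 = 18.3 m/s

V_stall = 18.3 m/s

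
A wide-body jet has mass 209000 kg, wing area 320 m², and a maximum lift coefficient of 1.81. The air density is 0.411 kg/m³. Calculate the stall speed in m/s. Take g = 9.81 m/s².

Stall occurs when L = W at CL,max. W = mg = 209000 × 9.81 = 2.05×10^6 N.
V_stall = √(2W/(ρ·S·CL,max)) = √(2 × 2.05×10^6 / (0.411 × 320 × 1.81))
V_stall = √17230 = 131 m/s

V_stall = 131 m/s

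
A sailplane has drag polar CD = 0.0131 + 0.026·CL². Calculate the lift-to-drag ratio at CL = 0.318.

CD = 0.0131 + 0.026 × 0.318² = 0.01573
L/D = CL/CD = 0.318 / 0.01573 = 20.2

L/D = 20.2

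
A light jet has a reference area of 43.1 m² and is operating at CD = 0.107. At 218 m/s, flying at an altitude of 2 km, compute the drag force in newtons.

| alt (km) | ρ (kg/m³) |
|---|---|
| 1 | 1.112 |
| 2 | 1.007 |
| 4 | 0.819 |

At 2 km, from the table: ρ = 1.007 kg/m³.
D = ½ρv²S·CD = ½ × 1.007 × 218² × 43.1 × 0.107 = 1.1×10^5 N ≈ 110 kN

D = 1.1×10^5 N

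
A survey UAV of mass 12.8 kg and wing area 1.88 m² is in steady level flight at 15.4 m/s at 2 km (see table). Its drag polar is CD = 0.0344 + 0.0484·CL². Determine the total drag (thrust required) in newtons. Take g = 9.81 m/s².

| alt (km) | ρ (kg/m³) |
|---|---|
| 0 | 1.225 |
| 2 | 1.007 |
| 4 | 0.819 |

D = 11.1 N

At 2 km, from the table: ρ = 1.007 kg/m³.
Level flight ⇒ L = W = m·g = 12.8 × 9.81 = 125.57 N.
q = ½ρv² = ½ × 1.007 × 15.4² = 119.4 Pa.
CL = 2W/(ρv²S) = 2×125.57/(1.007×15.4²×1.88) = 0.5593.
CD = 0.0344 + 0.0484 × 0.5593² = 0.04954.
D = q·S·CD = 119.4 × 1.88 × 0.04954 = 11.12 N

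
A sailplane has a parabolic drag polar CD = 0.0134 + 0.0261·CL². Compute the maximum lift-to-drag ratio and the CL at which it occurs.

(L/D)max = 26.7, at CL = 0.717

For CD = CD0 + K·CL², (L/D)max occurs at CL* = √(CD0/K) and equals 1/(2√(K·CD0)).
(L/D)max = 1/(2√(0.0261 × 0.0134)) = 1/(2 × 0.0187) = 26.7
CL* = √(0.0134/0.0261) = 0.717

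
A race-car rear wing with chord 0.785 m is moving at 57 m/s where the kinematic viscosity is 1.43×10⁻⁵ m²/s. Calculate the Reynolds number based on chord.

Re = v·c/ν = 57 × 0.785 / (1.43×10⁻⁵) = 3.13×10^6

Re = 3.13×10^6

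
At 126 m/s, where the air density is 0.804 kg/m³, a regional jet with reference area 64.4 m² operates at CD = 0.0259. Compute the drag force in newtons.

D = 10600 N

D = ½ρv²S·CD = ½ × 0.804 × 126² × 64.4 × 0.0259 = 10600 N ≈ 10.6 kN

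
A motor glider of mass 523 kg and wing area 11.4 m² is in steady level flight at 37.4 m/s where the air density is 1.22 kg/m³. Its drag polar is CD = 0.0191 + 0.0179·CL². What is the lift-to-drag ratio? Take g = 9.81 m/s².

L/D = 21.9

In steady level flight, lift balances weight: W = mg = 523 × 9.81 = 5130.6 N.
Dynamic pressure q = 0.5 × 1.22 × 37.4² = 853.2 Pa.
CL = 2W/(ρv²S) = 2×5130.6/(1.22×37.4²×11.4) = 0.5275.
CD = 0.0191 + 0.0179 × 0.5275² = 0.02408.
L/D = CL/CD = 0.5275 / 0.02408 = 21.9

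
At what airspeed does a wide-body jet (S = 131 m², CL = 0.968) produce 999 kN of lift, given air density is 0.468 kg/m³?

L = ½ρv²S·CL ⇒ v = √(2L/(ρ·S·CL))
v = √(2 × 9.99×10^5 / (0.468 × 131 × 0.968)) = √33670 = 183 m/s

v = 183 m/s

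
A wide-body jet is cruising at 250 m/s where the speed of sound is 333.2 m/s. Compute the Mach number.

M = v/a = 250 / 333.2 = 0.75

M = 0.75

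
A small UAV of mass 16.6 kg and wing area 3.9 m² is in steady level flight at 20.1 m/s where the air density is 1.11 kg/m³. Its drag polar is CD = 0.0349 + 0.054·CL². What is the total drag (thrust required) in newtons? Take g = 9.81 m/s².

Weight W = mg = 16.6 × 9.81 = 162.85 N; in level flight L = W.
q = ½ρv² = ½ × 1.11 × 20.1² = 224.2 Pa.
CL = W/(q·S) = 162.85 / (224.2 × 3.9) = 0.1862.
CD = 0.0349 + 0.054 × 0.1862² = 0.03677.
D = q·S·CD = 224.2 × 3.9 × 0.03677 = 32.16 N

D = 32.2 N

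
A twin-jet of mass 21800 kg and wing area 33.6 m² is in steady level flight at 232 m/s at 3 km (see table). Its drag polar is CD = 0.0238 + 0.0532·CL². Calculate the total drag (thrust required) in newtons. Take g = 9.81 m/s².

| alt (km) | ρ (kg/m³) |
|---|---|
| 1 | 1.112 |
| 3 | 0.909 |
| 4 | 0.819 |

At 3 km, from the table: ρ = 0.909 kg/m³.
In steady level flight, lift balances weight: W = mg = 21800 × 9.81 = 2.1386×10^5 N.
q = ½ρv² = ½ × 0.909 × 232² = 24460 Pa.
CL = W/(q·S) = 2.1386×10^5 / (24460 × 33.6) = 0.2602.
CD = 0.0238 + 0.0532 × 0.2602² = 0.0274.
D = q·S·CD = 24460 × 33.6 × 0.0274 = 22520 N

D = 22500 N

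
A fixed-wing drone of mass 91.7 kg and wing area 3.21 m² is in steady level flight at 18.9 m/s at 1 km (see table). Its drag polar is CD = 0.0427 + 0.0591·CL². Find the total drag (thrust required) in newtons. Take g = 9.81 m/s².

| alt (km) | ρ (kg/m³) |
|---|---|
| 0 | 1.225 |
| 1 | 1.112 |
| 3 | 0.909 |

D = 102 N

At 1 km, from the table: ρ = 1.112 kg/m³.
Level flight ⇒ L = W = m·g = 91.7 × 9.81 = 899.58 N.
q = ½ρv² = ½ × 1.112 × 18.9² = 198.6 Pa.
CL = 2W/(ρv²S) = 2×899.58/(1.112×18.9²×3.21) = 1.411.
CD = 0.0427 + 0.0591 × 1.411² = 0.1604.
D = q·S·CD = 198.6 × 3.21 × 0.1604 = 102.2 N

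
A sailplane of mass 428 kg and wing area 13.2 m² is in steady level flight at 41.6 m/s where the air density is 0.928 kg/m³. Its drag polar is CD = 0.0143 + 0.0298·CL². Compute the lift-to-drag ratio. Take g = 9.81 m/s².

L/D = 20.9

Weight W = mg = 428 × 9.81 = 4198.7 N; in level flight L = W.
Dynamic pressure q = 0.5 × 0.928 × 41.6² = 803 Pa.
CL = 2W/(ρv²S) = 2×4198.7/(0.928×41.6²×13.2) = 0.3961.
CD = 0.0143 + 0.0298 × 0.3961² = 0.01898.
L/D = CL/CD = 0.3961 / 0.01898 = 20.9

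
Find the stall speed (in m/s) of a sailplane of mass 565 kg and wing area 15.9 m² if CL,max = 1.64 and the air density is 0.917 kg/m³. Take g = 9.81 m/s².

V_stall = 21.5 m/s

Stall occurs when L = W at CL,max. W = mg = 565 × 9.81 = 5543 N.
V_stall = √(2W/(ρ·S·CL,max)) = √(2 × 5543 / (0.917 × 15.9 × 1.64))
V_stall = √463.6 = 21.5 m/s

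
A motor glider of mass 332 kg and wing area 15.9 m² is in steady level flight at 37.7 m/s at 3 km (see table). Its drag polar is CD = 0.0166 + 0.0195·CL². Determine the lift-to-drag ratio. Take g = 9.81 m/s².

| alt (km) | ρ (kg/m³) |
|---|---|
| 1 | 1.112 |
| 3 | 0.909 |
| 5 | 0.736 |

At 3 km, from the table: ρ = 0.909 kg/m³.
Weight W = mg = 332 × 9.81 = 3256.9 N; in level flight L = W.
Dynamic pressure q = 0.5 × 0.909 × 37.7² = 646 Pa.
CL = 2W/(ρv²S) = 2×3256.9/(0.909×37.7²×15.9) = 0.3171.
CD = 0.0166 + 0.0195 × 0.3171² = 0.01856.
L/D = CL/CD = 0.3171 / 0.01856 = 17.1

L/D = 17.1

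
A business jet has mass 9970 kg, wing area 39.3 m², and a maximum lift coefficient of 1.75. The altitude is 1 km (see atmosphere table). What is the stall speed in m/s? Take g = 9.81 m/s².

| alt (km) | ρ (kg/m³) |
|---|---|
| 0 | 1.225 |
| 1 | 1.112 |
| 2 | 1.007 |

At 1 km, from the table: ρ = 1.112 kg/m³.
Weight W = mg = 9970 × 9.81 = 97810 N.
From L = ½ρV²S·CL,max = W: V_stall = √(2W/(ρSCL,max)) = √(2·97810/(1.112·39.3·1.75))
V_stall = √2558 = 50.6 m/s

V_stall = 50.6 m/s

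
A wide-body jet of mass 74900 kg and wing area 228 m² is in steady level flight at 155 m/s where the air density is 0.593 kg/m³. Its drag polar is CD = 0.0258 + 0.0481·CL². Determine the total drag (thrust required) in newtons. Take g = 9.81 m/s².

D = 57900 N

Level flight ⇒ L = W = m·g = 74900 × 9.81 = 7.3477×10^5 N.
q = ½ρv² = ½ × 0.593 × 155² = 7123 Pa.
Required CL = L/(qS) = 7.3477×10^5/(7123·228) = 0.4524.
CD = 0.0258 + 0.0481 × 0.4524² = 0.03564.
D = q·S·CD = 7123 × 228 × 0.03564 = 57890 N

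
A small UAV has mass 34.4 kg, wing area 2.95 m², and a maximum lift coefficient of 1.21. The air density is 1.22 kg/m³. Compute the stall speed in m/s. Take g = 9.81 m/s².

V_stall = 12.4 m/s

Weight W = mg = 34.4 × 9.81 = 337.5 N.
V_stall = √(2W/(ρ·S·CL,max)) = √(2 × 337.5 / (1.22 × 2.95 × 1.21))
V_stall = √155 = 12.4 m/s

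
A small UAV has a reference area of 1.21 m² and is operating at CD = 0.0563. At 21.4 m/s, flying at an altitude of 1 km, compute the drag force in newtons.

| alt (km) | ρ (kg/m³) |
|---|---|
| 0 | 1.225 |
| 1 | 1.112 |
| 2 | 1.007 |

At 1 km, from the table: ρ = 1.112 kg/m³.
D = ½ρv²S·CD = ½ × 1.112 × 21.4² × 1.21 × 0.0563 = 17.3 N

D = 17.3 N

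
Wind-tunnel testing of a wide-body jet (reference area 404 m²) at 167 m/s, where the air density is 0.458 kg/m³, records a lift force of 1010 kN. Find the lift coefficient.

CL = 0.391

From L = ½ρv²S·CL, rearranging gives CL = 2L/(ρv²S).
CL = 2 × 1.01×10^6 / (0.458 × 167² × 404) = 0.391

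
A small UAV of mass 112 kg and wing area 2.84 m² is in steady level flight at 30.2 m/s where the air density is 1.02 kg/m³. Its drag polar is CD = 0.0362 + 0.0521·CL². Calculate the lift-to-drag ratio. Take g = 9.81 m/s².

Weight W = mg = 112 × 9.81 = 1098.7 N; in level flight L = W.
q = ½ρv² = ½ × 1.02 × 30.2² = 465.1 Pa.
CL = 2W/(ρv²S) = 2×1098.7/(1.02×30.2²×2.84) = 0.8317.
CD = 0.0362 + 0.0521 × 0.8317² = 0.07224.
L/D = CL/CD = 0.8317 / 0.07224 = 11.5

L/D = 11.5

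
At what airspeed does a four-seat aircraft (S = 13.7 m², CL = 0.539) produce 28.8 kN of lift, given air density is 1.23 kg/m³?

v = 79.6 m/s

L = ½ρv²S·CL ⇒ v = √(2L/(ρ·S·CL))
v = √(2 × 28800 / (1.23 × 13.7 × 0.539)) = √6342 = 79.6 m/s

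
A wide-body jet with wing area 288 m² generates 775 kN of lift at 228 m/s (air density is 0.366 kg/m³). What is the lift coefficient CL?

CL = 0.283

From L = ½ρv²S·CL, rearranging gives CL = 2L/(ρv²S).
CL = 2 × 7.75×10^5 / (0.366 × 228² × 288) = 0.283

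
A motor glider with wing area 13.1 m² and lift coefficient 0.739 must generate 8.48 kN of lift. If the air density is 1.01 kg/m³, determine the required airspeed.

v = 41.6 m/s

L = ½ρv²S·CL ⇒ v = √(2L/(ρ·S·CL))
v = √(2 × 8480 / (1.01 × 13.1 × 0.739)) = √1735 = 41.6 m/s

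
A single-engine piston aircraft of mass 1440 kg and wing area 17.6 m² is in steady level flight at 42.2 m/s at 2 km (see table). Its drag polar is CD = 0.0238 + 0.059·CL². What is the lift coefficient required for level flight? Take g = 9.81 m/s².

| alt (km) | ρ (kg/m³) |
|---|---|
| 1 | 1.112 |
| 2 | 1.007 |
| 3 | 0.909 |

CL = 0.895

At 2 km, from the table: ρ = 1.007 kg/m³.
Weight W = mg = 1440 × 9.81 = 14126 N; in level flight L = W.
q = ½ρv² = ½ × 1.007 × 42.2² = 896.7 Pa.
CL = 2W/(ρv²S) = 2×14126/(1.007×42.2²×17.6) = 0.8951.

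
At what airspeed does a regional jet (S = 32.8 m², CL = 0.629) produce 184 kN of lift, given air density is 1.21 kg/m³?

v = 121 m/s

L = ½ρv²S·CL ⇒ v = √(2L/(ρ·S·CL))
v = √(2 × 1.84×10^5 / (1.21 × 32.8 × 0.629)) = √14740 = 121 m/s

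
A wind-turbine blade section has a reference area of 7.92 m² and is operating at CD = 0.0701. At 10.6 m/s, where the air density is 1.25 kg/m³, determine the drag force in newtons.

D = ½ρv²S·CD = ½ × 1.25 × 10.6² × 7.92 × 0.0701 = 39 N

D = 39 N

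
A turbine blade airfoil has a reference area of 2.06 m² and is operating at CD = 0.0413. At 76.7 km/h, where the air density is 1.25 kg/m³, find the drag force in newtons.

D = 24.1 N

Convert speed: v = 76.7 km/h ÷ 3.6 = 21.31 m/s.
Dynamic pressure q = ½ρv² = ½ × 1.25 × 21.31² = 283.7 Pa.
D = q·S·CD = 283.7 × 2.06 × 0.0413 = 24.1 N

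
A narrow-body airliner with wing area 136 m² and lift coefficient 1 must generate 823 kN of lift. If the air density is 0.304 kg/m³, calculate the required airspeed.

L = ½ρv²S·CL ⇒ v = √(2L/(ρ·S·CL))
v = √(2 × 8.23×10^5 / (0.304 × 136 × 1)) = √39810 = 200 m/s

v = 200 m/s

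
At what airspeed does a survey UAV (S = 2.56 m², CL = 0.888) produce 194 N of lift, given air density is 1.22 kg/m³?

L = ½ρv²S·CL ⇒ v = √(2L/(ρ·S·CL))
v = √(2 × 194 / (1.22 × 2.56 × 0.888)) = √139.9 = 11.8 m/s

v = 11.8 m/s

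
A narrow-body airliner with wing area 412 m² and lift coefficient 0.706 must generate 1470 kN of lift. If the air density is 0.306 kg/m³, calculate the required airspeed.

L = ½ρv²S·CL ⇒ v = √(2L/(ρ·S·CL))
v = √(2 × 1.47×10^6 / (0.306 × 412 × 0.706)) = √33030 = 182 m/s

v = 182 m/s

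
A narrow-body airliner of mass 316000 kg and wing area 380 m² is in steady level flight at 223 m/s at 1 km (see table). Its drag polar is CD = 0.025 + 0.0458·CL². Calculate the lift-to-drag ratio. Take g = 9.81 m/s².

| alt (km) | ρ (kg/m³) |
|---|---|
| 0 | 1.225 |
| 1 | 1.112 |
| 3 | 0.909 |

At 1 km, from the table: ρ = 1.112 kg/m³.
Weight W = mg = 316000 × 9.81 = 3.1×10^6 N; in level flight L = W.
Dynamic pressure q = 0.5 × 1.112 × 223² = 27650 Pa.
Required CL = L/(qS) = 3.1×10^6/(27650·380) = 0.295.
CD = 0.025 + 0.0458 × 0.295² = 0.02899.
L/D = CL/CD = 0.295 / 0.02899 = 10.2

L/D = 10.2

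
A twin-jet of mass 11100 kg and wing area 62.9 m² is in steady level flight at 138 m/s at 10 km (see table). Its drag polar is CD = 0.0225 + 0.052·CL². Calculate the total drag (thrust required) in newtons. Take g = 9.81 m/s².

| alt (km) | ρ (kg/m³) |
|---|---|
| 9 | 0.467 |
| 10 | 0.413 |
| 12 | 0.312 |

At 10 km, from the table: ρ = 0.413 kg/m³.
Level flight ⇒ L = W = m·g = 11100 × 9.81 = 1.0889×10^5 N.
Dynamic pressure q = 0.5 × 0.413 × 138² = 3933 Pa.
CL = W/(q·S) = 1.0889×10^5 / (3933 × 62.9) = 0.4402.
CD = 0.0225 + 0.052 × 0.4402² = 0.03258.
D = q·S·CD = 3933 × 62.9 × 0.03258 = 8058 N

D = 8060 N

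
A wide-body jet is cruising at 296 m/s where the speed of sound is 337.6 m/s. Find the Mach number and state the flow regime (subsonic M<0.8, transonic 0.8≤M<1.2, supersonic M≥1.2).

M = v/a = 296 / 337.6 = 0.877
M = 0.877 → transonic.

M = 0.877 (transonic)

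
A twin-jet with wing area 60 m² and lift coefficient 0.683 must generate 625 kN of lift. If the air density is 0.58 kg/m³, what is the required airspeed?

L = ½ρv²S·CL ⇒ v = √(2L/(ρ·S·CL))
v = √(2 × 6.25×10^5 / (0.58 × 60 × 0.683)) = √52590 = 229 m/s

v = 229 m/s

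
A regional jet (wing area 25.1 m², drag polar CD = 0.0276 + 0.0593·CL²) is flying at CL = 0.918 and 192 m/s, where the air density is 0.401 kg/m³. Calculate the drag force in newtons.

D = 14400 N

CD = 0.0276 + 0.0593 × 0.918² = 0.07757
D = ½ρv²S·CD = ½ × 0.401 × 192² × 25.1 × 0.07757 = 14400 N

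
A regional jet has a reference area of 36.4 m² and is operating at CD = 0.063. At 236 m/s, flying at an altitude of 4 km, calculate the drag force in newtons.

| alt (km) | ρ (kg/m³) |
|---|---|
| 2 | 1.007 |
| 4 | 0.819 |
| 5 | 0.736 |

D = 52300 N

At 4 km, from the table: ρ = 0.819 kg/m³.
D = ½ρv²S·CD = ½ × 0.819 × 236² × 36.4 × 0.063 = 52300 N ≈ 52.3 kN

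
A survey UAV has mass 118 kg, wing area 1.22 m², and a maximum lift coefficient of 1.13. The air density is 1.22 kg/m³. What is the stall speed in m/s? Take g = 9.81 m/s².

V_stall = 37.1 m/s

Stall occurs when L = W at CL,max. W = mg = 118 × 9.81 = 1158 N.
From L = ½ρV²S·CL,max = W: V_stall = √(2W/(ρSCL,max)) = √(2·1158/(1.22·1.22·1.13))
V_stall = √1377 = 37.1 m/s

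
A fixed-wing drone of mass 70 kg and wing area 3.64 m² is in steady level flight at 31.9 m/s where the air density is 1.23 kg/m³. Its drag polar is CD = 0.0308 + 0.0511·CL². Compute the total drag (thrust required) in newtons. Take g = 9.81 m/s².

D = 80.7 N

Level flight ⇒ L = W = m·g = 70 × 9.81 = 686.7 N.
Dynamic pressure q = 0.5 × 1.23 × 31.9² = 625.8 Pa.
Required CL = L/(qS) = 686.7/(625.8·3.64) = 0.3014.
CD = 0.0308 + 0.0511 × 0.3014² = 0.03544.
D = q·S·CD = 625.8 × 3.64 × 0.03544 = 80.74 N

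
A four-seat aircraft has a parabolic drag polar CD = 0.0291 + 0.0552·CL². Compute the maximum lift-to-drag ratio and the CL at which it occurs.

(L/D)max = 12.5, at CL = 0.726

For CD = CD0 + K·CL², (L/D)max occurs at CL* = √(CD0/K) and equals 1/(2√(K·CD0)).
(L/D)max = 1/(2√(0.0552 × 0.0291)) = 1/(2 × 0.04008) = 12.5
CL* = √(0.0291/0.0552) = 0.726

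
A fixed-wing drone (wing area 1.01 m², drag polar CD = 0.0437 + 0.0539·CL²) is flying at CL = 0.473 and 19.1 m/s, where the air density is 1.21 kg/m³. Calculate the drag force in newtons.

D = 12.4 N

CD = 0.0437 + 0.0539 × 0.473² = 0.05576
D = ½ρv²S·CD = ½ × 1.21 × 19.1² × 1.01 × 0.05576 = 12.4 N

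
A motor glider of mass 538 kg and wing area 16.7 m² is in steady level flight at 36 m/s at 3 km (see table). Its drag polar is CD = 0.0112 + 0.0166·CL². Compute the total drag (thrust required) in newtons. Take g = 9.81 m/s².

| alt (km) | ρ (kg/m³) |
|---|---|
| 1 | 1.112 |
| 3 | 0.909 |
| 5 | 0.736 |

D = 157 N

At 3 km, from the table: ρ = 0.909 kg/m³.
Weight W = mg = 538 × 9.81 = 5277.8 N; in level flight L = W.
Dynamic pressure q = 0.5 × 0.909 × 36² = 589 Pa.
CL = 2W/(ρv²S) = 2×5277.8/(0.909×36²×16.7) = 0.5365.
CD = 0.0112 + 0.0166 × 0.5365² = 0.01598.
D = q·S·CD = 589 × 16.7 × 0.01598 = 157.2 N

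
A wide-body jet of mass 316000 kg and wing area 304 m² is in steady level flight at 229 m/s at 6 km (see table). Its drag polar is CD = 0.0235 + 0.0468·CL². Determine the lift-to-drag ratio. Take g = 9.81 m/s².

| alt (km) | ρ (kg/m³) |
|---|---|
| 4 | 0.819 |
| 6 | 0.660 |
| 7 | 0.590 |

L/D = 14.8

At 6 km, from the table: ρ = 0.660 kg/m³.
Weight W = mg = 316000 × 9.81 = 3.1×10^6 N; in level flight L = W.
q = ½ρv² = ½ × 0.66 × 229² = 17310 Pa.
CL = W/(q·S) = 3.1×10^6 / (17310 × 304) = 0.5892.
CD = 0.0235 + 0.0468 × 0.5892² = 0.03975.
L/D = CL/CD = 0.5892 / 0.03975 = 14.8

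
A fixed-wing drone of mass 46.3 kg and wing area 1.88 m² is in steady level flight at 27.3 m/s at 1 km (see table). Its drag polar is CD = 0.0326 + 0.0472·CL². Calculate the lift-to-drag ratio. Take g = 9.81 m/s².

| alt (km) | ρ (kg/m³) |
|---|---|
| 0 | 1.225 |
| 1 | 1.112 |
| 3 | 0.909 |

L/D = 12

At 1 km, from the table: ρ = 1.112 kg/m³.
In steady level flight, lift balances weight: W = mg = 46.3 × 9.81 = 454.2 N.
q = ½ρv² = ½ × 1.112 × 27.3² = 414.4 Pa.
CL = W/(q·S) = 454.2 / (414.4 × 1.88) = 0.583.
CD = 0.0326 + 0.0472 × 0.583² = 0.04864.
L/D = CL/CD = 0.583 / 0.04864 = 12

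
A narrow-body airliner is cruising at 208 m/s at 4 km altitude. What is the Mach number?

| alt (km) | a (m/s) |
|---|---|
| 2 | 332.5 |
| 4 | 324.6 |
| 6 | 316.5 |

At 4 km, from the table: a = 324.6 m/s.
M = v/a = 208 / 324.6 = 0.641

M = 0.641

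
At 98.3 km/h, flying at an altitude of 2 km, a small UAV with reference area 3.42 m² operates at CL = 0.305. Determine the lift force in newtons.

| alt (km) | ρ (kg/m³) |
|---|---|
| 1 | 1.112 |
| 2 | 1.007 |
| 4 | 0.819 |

L = 392 N

At 2 km, from the table: ρ = 1.007 kg/m³.
Convert speed: v = 98.3 km/h ÷ 3.6 = 27.31 m/s.
Dynamic pressure q = ½ρv² = ½ × 1.007 × 27.31² = 375.4 Pa.
L = q·S·CL = 375.4 × 3.42 × 0.305 = 392 N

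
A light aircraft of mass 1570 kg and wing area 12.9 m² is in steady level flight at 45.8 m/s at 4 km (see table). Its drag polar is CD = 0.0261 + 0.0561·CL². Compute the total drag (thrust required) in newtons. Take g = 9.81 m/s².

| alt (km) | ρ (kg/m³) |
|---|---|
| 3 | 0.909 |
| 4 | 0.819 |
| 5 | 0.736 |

D = 1490 N

At 4 km, from the table: ρ = 0.819 kg/m³.
Weight W = mg = 1570 × 9.81 = 15402 N; in level flight L = W.
q = ½ρv² = ½ × 0.819 × 45.8² = 859 Pa.
CL = 2W/(ρv²S) = 2×15402/(0.819×45.8²×12.9) = 1.39.
CD = 0.0261 + 0.0561 × 1.39² = 0.1345.
D = q·S·CD = 859 × 12.9 × 0.1345 = 1490 N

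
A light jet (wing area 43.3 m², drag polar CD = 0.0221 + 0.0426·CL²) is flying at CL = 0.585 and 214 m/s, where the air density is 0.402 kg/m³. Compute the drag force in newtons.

CD = 0.0221 + 0.0426 × 0.585² = 0.03668
D = ½ρv²S·CD = ½ × 0.402 × 214² × 43.3 × 0.03668 = 14600 N

D = 14600 N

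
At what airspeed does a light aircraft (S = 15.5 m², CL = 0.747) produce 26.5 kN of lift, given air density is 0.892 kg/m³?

v = 71.6 m/s

L = ½ρv²S·CL ⇒ v = √(2L/(ρ·S·CL))
v = √(2 × 26500 / (0.892 × 15.5 × 0.747)) = √5132 = 71.6 m/s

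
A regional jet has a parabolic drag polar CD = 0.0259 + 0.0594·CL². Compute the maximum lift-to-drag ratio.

For CD = CD0 + K·CL², (L/D)max occurs at CL* = √(CD0/K) and equals 1/(2√(K·CD0)).
(L/D)max = 1/(2√(0.0594 × 0.0259)) = 1/(2 × 0.03922) = 12.7

(L/D)max = 12.7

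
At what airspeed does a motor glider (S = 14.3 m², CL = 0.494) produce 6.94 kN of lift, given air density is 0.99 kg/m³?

v = 44.5 m/s

L = ½ρv²S·CL ⇒ v = √(2L/(ρ·S·CL))
v = √(2 × 6940 / (0.99 × 14.3 × 0.494)) = √1985 = 44.5 m/s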